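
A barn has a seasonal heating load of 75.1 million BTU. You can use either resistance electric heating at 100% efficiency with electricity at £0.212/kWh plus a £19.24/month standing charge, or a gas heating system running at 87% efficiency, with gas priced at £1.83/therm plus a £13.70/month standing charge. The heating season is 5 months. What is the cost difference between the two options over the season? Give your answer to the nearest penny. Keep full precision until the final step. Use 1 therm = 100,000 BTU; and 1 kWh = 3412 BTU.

£3114.25

Heat load = 75.1 × 10⁶ BTU = 75,100,000 BTU
Gas: input = 75,100,000 / 0.87 = 86,321,839 BTU = 863.2 therm → 863.2 × £1.83 = £1,579.69; + 5 × £13.70 standing = £1,648.19
Electric: 75,100,000 BTU / 3412 = 22,010 kWh → × £0.212 = £4,666.24; + 5 × £19.24 standing = £4,762.44
Difference = |£1,648.19 − £4,762.44| = £3,114.25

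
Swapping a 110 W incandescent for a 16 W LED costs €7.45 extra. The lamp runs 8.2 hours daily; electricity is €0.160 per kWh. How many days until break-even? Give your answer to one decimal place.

60.4 days

Power saved = 110 − 16 = 94 W
Daily energy saved = 94 W × 8.2 h = 770.8 Wh = 0.7708 kWh
Daily savings = 0.7708 × €0.160 = €0.1233
Payback = €7.45 / €0.1233 per day = 60.41 days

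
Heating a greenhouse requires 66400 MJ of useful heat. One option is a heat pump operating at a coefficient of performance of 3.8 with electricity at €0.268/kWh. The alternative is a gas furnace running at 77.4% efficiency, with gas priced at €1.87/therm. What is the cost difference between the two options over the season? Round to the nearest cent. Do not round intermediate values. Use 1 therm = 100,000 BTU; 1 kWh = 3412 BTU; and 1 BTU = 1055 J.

Heat load = 66400 MJ = 66,400,000,000 J / 1055 = 62,938,389 BTU
Gas: input = 62,938,389 / 0.774 = 81,315,748 BTU = 813.2 therm → 813.2 × €1.87 = €1,520.60
Heat pump: 62,938,389 BTU / 3412 = 18,450 kWh heat; / 3.8 = 4,854 kWh in → × €0.268 = €1,300.94
Difference = |€1,520.60 − €1,300.94| = €219.66

€219.66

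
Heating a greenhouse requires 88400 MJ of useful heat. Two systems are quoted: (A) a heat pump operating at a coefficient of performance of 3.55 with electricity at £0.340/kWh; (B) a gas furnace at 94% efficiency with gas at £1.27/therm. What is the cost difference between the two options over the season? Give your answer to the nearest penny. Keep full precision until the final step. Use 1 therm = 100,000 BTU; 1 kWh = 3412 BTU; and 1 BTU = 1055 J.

Heat load = 88400 MJ = 88,400,000,000 J / 1055 = 83,791,469 BTU
Gas: input = 83,791,469 / 0.94 = 89,139,861 BTU = 891.4 therm → 891.4 × £1.27 = £1,132.08
Heat pump: 83,791,469 BTU / 3412 = 24,560 kWh heat; / 3.55 = 6,918 kWh in → × £0.340 = £2,352.02
Difference = |£1,132.08 − £2,352.02| = £1,219.95

£1219.95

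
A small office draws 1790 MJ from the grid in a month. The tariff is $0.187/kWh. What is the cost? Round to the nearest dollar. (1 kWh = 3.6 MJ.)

1790 MJ × (0.27778 kWh/MJ) = 497.2 kWh
Cost = 497.2 kWh × $0.187/kWh = $92.98 ≈ $93

$93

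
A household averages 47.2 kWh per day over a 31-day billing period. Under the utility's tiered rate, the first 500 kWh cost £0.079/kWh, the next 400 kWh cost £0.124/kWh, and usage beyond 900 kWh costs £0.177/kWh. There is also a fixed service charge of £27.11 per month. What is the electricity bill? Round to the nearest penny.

Usage = 47.2 kWh/day × 31 days = 1463.2 kWh
First 500 kWh × £0.079 = £39.50
Next 400 kWh × £0.124 = £49.60
Remaining 563.2 kWh × £0.177 = £99.69
Energy charge = £188.79; + service £27.11 = £215.90

£215.90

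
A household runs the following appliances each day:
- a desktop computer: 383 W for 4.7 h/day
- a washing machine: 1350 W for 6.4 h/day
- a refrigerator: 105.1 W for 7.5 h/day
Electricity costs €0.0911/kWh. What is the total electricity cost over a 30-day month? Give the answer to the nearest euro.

€31

desktop computer: 383 W × 4.7 h × 30 d = 54,003 Wh = 54 kWh
washing machine: 1350 W × 6.4 h × 30 d = 259,200 Wh = 259.2 kWh
refrigerator: 105.1 W × 7.5 h × 30 d = 23,648 Wh = 23.65 kWh
Total energy = 54 + 259.2 + 23.65 = 336.9 kWh
Cost = 336.9 kWh × €0.0911 = €30.69 ≈ €31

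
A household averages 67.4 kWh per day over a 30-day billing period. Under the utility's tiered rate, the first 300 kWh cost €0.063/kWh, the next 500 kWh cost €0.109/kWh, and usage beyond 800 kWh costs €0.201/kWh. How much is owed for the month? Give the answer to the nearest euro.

€319

Usage = 67.4 kWh/day × 30 days = 2022 kWh
First 300 kWh × €0.063 = €18.90
Next 500 kWh × €0.109 = €54.50
Remaining 1222 kWh × €0.201 = €245.62
Total = €319.02 ≈ €319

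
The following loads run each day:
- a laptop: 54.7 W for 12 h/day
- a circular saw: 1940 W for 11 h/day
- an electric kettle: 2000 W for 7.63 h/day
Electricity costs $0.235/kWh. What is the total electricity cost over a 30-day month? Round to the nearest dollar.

$263

laptop: 54.7 W × 12 h × 30 d = 19,692 Wh = 19.69 kWh
circular saw: 1940 W × 11 h × 30 d = 640,200 Wh = 640.2 kWh
electric kettle: 2000 W × 7.63 h × 30 d = 457,800 Wh = 457.8 kWh
Total energy = 19.69 + 640.2 + 457.8 = 1,118 kWh
Cost = 1,118 kWh × $0.235 = $262.66 ≈ $263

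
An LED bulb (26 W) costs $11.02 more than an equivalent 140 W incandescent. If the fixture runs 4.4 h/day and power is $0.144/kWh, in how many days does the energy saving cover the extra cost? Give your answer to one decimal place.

152.6 days

Power saved = 140 − 26 = 114 W
Daily energy saved = 114 W × 4.4 h = 501.6 Wh = 0.5016 kWh
Daily savings = 0.5016 × $0.144 = $0.0722
Payback = $11.02 / $0.0722 per day = 152.6 days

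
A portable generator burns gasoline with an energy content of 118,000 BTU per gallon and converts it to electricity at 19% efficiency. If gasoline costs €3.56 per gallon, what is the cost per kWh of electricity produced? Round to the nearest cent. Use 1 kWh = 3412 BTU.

€0.54

Electrical output per gallon = 118,000 BTU × 0.19 / 3412 BTU/kWh = 6.571 kWh
Cost per kWh = €3.56 / 6.571 kWh = €0.542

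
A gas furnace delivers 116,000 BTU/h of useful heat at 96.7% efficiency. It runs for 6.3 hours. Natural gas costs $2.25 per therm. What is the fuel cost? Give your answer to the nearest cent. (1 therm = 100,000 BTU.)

$17.00

Heat delivered = 116,000 BTU/h × 6.3 h = 730,800 BTU
Gas input = 730,800 / 0.967 = 755,739 BTU
= 755,739 / 100,000 = 7.557 therm
Cost = 7.557 × $2.25/therm = $17.00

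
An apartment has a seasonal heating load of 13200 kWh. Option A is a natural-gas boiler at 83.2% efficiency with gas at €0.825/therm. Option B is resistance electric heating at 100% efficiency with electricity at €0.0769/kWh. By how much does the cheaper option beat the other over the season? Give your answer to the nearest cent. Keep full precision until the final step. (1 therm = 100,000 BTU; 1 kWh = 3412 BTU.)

Heat load = 13200 kWh × 3412 = 45,038,400 BTU
Gas: input = 45,038,400 / 0.832 = 54,132,692 BTU = 541.3 therm → 541.3 × €0.825 = €446.59
Electric: 45,038,400 BTU / 3412 = 13,200 kWh → × €0.0769 = €1,015.08
Difference = |€446.59 − €1,015.08| = €568.49

€568.49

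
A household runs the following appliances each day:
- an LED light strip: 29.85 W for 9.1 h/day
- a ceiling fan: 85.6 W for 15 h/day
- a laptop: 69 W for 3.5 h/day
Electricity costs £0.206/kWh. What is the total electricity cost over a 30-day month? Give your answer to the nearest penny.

£11.11

LED light strip: 29.85 W × 9.1 h × 30 d = 8,149 Wh = 8.149 kWh
ceiling fan: 85.6 W × 15 h × 30 d = 38,520 Wh = 38.52 kWh
laptop: 69 W × 3.5 h × 30 d = 7,245 Wh = 7.245 kWh
Total energy = 8.149 + 38.52 + 7.245 = 53.91 kWh
Cost = 53.91 kWh × £0.206 = £11.11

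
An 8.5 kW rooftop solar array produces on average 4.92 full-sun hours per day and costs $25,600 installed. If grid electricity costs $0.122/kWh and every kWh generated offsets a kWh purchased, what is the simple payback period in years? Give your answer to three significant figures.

Daily generation = 8.5 kW × 4.92 h = 41.82 kWh
Annual generation = 41.82 × 365 = 15264 kWh
Annual savings = 15264 × $0.122 = $1,862.24
Payback = $25,600 / $1,862.24 = 13.7 years

13.7 years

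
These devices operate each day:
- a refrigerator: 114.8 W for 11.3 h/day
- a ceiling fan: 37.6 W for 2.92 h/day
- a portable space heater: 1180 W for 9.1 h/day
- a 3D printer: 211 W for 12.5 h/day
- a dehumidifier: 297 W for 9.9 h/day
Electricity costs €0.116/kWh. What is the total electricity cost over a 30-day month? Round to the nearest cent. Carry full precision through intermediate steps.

refrigerator: 114.8 W × 11.3 h × 30 d = 38,917 Wh = 38.92 kWh
ceiling fan: 37.6 W × 2.92 h × 30 d = 3,294 Wh = 3.294 kWh
portable space heater: 1180 W × 9.1 h × 30 d = 322,140 Wh = 322.1 kWh
3D printer: 211 W × 12.5 h × 30 d = 79,125 Wh = 79.12 kWh
dehumidifier: 297 W × 9.9 h × 30 d = 88,209 Wh = 88.21 kWh
Total energy = 38.92 + 3.294 + 322.1 + 79.12 + 88.21 = 531.7 kWh
Cost = 531.7 kWh × €0.116 = €61.68

€61.68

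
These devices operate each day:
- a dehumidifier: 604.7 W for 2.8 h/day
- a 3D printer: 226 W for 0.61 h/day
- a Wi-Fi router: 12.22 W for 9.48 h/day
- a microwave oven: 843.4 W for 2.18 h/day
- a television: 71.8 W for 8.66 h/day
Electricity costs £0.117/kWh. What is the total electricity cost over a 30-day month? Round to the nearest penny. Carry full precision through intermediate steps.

£15.47

dehumidifier: 604.7 W × 2.8 h × 30 d = 50,795 Wh = 50.79 kWh
3D printer: 226 W × 0.61 h × 30 d = 4,136 Wh = 4.136 kWh
Wi-Fi router: 12.22 W × 9.48 h × 30 d = 3,475 Wh = 3.475 kWh
microwave oven: 843.4 W × 2.18 h × 30 d = 55,158 Wh = 55.16 kWh
television: 71.8 W × 8.66 h × 30 d = 18,654 Wh = 18.65 kWh
Total energy = 50.79 + 4.136 + 3.475 + 55.16 + 18.65 = 132.2 kWh
Cost = 132.2 kWh × £0.117 = £15.47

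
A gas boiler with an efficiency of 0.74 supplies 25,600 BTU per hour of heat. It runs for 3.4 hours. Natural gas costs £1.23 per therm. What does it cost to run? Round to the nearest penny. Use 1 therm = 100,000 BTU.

£1.45

Heat delivered = 25,600 BTU/h × 3.4 h = 87,040 BTU
Gas input = 87,040 / 0.74 = 117,622 BTU
= 117,622 / 100,000 = 1.176 therm
Cost = 1.176 × £1.23/therm = £1.45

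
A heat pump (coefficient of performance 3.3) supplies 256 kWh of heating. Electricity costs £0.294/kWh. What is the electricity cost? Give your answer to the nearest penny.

£22.81

Electrical input = 256 kWh / 3.3 = 77.58 kWh
Cost = 77.58 × £0.294/kWh = £22.81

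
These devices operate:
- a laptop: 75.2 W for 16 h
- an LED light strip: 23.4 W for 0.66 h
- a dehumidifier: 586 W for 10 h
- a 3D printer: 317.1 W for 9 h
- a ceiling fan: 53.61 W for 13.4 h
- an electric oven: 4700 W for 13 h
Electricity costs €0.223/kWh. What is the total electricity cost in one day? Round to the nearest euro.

laptop: 75.2 W × 16 h = 1,203 Wh = 1.203 kWh
LED light strip: 23.4 W × 0.66 h = 15 Wh = 0.01544 kWh
dehumidifier: 586 W × 10 h = 5,860 Wh = 5.86 kWh
3D printer: 317.1 W × 9 h = 2,854 Wh = 2.854 kWh
ceiling fan: 53.61 W × 13.4 h = 718 Wh = 0.7184 kWh
electric oven: 4700 W × 13 h = 61,100 Wh = 61.1 kWh
Total energy = 1.203 + 0.01544 + 5.86 + 2.854 + 0.7184 + 61.1 = 71.75 kWh
Cost = 71.75 kWh × €0.223 = €16.00

€16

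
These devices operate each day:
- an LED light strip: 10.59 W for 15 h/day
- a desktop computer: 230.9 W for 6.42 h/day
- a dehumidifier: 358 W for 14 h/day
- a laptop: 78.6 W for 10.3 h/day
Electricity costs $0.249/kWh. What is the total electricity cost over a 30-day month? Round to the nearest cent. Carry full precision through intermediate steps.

$55.75

LED light strip: 10.59 W × 15 h × 30 d = 4,766 Wh = 4.766 kWh
desktop computer: 230.9 W × 6.42 h × 30 d = 44,471 Wh = 44.47 kWh
dehumidifier: 358 W × 14 h × 30 d = 150,360 Wh = 150.4 kWh
laptop: 78.6 W × 10.3 h × 30 d = 24,287 Wh = 24.29 kWh
Total energy = 4.766 + 44.47 + 150.4 + 24.29 = 223.9 kWh
Cost = 223.9 kWh × $0.249 = $55.75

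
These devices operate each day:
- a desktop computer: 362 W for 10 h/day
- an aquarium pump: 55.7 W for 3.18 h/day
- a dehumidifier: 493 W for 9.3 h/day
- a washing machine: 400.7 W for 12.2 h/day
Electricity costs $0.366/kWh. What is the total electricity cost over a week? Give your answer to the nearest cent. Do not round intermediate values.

desktop computer: 362 W × 10 h × 7 d = 25,340 Wh = 25.34 kWh
aquarium pump: 55.7 W × 3.18 h × 7 d = 1,240 Wh = 1.24 kWh
dehumidifier: 493 W × 9.3 h × 7 d = 32,094 Wh = 32.09 kWh
washing machine: 400.7 W × 12.2 h × 7 d = 34,220 Wh = 34.22 kWh
Total energy = 25.34 + 1.24 + 32.09 + 34.22 = 92.89 kWh
Cost = 92.89 kWh × $0.366 = $34.00

$34.00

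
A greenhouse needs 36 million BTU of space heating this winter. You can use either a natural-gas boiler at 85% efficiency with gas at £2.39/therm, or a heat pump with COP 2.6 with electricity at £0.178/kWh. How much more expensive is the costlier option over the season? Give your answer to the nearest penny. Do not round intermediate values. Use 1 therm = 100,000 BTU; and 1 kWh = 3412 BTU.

£289.90

Heat load = 36 × 10⁶ BTU = 36,000,000 BTU
Gas: input = 36,000,000 / 0.85 = 42,352,941 BTU = 423.5 therm → 423.5 × £2.39 = £1,012.24
Heat pump: 36,000,000 BTU / 3412 = 10,550 kWh heat; / 2.6 = 4,058 kWh in → × £0.178 = £722.34
Difference = |£1,012.24 − £722.34| = £289.90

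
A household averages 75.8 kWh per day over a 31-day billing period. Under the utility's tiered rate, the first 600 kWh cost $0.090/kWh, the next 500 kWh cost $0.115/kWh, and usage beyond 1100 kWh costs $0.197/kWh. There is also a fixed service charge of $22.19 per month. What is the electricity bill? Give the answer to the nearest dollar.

Usage = 75.8 kWh/day × 31 days = 2349.8 kWh
First 600 kWh × $0.090 = $54.00
Next 500 kWh × $0.115 = $57.50
Remaining 1249.8 kWh × $0.197 = $246.21
Energy charge = $357.71; + service $22.19 = $379.90 ≈ $380

$380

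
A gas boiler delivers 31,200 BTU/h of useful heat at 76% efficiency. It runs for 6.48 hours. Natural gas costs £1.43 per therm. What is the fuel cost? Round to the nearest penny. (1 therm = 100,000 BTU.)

Heat delivered = 31,200 BTU/h × 6.48 h = 202,176 BTU
Gas input = 202,176 / 0.76 = 266,021 BTU
= 266,021 / 100,000 = 2.66 therm
Cost = 2.66 × £1.43/therm = £3.80

£3.80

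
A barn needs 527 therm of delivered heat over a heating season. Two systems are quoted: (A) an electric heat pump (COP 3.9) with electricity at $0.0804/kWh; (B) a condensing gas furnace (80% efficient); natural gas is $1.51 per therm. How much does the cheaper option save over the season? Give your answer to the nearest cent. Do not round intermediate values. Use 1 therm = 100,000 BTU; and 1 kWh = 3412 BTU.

$676.30

Heat load = 527 therm × 100,000 = 52,700,000 BTU
Gas: input = 52,700,000 / 0.80 = 65,875,000 BTU = 658.8 therm → 658.8 × $1.51 = $994.71
Heat pump: 52,700,000 BTU / 3412 = 15,450 kWh heat; / 3.9 = 3,960 kWh in → × $0.0804 = $318.41
Difference = |$994.71 − $318.41| = $676.30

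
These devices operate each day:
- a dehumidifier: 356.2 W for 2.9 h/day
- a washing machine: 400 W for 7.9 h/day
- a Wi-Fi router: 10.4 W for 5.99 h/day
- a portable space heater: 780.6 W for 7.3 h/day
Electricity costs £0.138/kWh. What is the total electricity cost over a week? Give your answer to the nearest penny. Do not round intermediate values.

dehumidifier: 356.2 W × 2.9 h × 7 d = 7,231 Wh = 7.231 kWh
washing machine: 400 W × 7.9 h × 7 d = 22,120 Wh = 22.12 kWh
Wi-Fi router: 10.4 W × 5.99 h × 7 d = 436 Wh = 0.4361 kWh
portable space heater: 780.6 W × 7.3 h × 7 d = 39,889 Wh = 39.89 kWh
Total energy = 7.231 + 22.12 + 0.4361 + 39.89 = 69.68 kWh
Cost = 69.68 kWh × £0.138 = £9.62

£9.62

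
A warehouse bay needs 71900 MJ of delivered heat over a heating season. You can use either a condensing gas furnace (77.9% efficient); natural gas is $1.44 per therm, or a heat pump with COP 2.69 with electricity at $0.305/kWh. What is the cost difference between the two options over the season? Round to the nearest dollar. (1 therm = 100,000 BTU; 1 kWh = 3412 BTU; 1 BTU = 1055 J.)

$1005

Heat load = 71900 MJ = 71,900,000,000 J / 1055 = 68,151,659 BTU
Gas: input = 68,151,659 / 0.779 = 87,486,083 BTU = 874.9 therm → 874.9 × $1.44 = $1,259.80
Heat pump: 68,151,659 BTU / 3412 = 19,970 kWh heat; / 2.69 = 7,425 kWh in → × $0.305 = $2,264.72
Difference = |$1,259.80 − $2,264.72| = $1,004.92 ≈ $1005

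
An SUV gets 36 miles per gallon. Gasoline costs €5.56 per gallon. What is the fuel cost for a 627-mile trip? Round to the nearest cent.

€96.84

Fuel = 627 mi / 36 mpg = 17.42 gal
Cost = 17.42 gal × €5.56/gal = €96.84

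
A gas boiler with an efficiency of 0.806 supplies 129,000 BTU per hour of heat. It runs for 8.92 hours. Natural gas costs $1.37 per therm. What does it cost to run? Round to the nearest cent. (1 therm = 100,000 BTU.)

$19.56

Heat delivered = 129,000 BTU/h × 8.92 h = 1,150,680 BTU
Gas input = 1,150,680 / 0.806 = 1,427,643 BTU
= 1,427,643 / 100,000 = 14.28 therm
Cost = 14.28 × $1.37/therm = $19.56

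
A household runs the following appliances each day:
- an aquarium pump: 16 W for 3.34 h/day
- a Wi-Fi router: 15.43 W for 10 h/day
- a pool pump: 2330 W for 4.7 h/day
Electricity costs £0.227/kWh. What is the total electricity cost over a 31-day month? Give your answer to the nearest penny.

£78.52

aquarium pump: 16 W × 3.34 h × 31 d = 1,657 Wh = 1.657 kWh
Wi-Fi router: 15.43 W × 10 h × 31 d = 4,783 Wh = 4.783 kWh
pool pump: 2330 W × 4.7 h × 31 d = 339,481 Wh = 339.5 kWh
Total energy = 1.657 + 4.783 + 339.5 = 345.9 kWh
Cost = 345.9 kWh × £0.227 = £78.52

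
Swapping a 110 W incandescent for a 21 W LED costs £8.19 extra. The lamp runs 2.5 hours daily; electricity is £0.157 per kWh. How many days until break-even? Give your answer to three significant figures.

234 days

Power saved = 110 − 21 = 89 W
Daily energy saved = 89 W × 2.5 h = 222.5 Wh = 0.2225 kWh
Daily savings = 0.2225 × £0.157 = £0.0349
Payback = £8.19 / £0.0349 per day = 234.5 days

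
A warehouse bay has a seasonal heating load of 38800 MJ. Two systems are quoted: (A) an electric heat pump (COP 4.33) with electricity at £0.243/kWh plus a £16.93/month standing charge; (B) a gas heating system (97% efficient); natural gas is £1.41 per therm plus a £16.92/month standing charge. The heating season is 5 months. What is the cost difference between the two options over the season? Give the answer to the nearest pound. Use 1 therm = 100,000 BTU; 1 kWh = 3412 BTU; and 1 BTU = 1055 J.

£70

Heat load = 38800 MJ = 38,800,000,000 J / 1055 = 36,777,251 BTU
Gas: input = 36,777,251 / 0.97 = 37,914,692 BTU = 379.1 therm → 379.1 × £1.41 = £534.60; + 5 × £16.92 standing = £619.20
Heat pump: 36,777,251 BTU / 3412 = 10,780 kWh heat; / 4.33 = 2,489 kWh in → × £0.243 = £604.91; + 5 × £16.93 standing = £689.56
Difference = |£619.20 − £689.56| = £70.36 ≈ £70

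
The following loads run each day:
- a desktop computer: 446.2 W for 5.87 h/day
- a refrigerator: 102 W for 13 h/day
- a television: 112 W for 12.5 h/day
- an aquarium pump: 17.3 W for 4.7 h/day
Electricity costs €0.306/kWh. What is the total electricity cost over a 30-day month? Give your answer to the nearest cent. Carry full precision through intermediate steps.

desktop computer: 446.2 W × 5.87 h × 30 d = 78,576 Wh = 78.58 kWh
refrigerator: 102 W × 13 h × 30 d = 39,780 Wh = 39.78 kWh
television: 112 W × 12.5 h × 30 d = 42,000 Wh = 42 kWh
aquarium pump: 17.3 W × 4.7 h × 30 d = 2,439 Wh = 2.439 kWh
Total energy = 78.58 + 39.78 + 42 + 2.439 = 162.8 kWh
Cost = 162.8 kWh × €0.306 = €49.82

€49.82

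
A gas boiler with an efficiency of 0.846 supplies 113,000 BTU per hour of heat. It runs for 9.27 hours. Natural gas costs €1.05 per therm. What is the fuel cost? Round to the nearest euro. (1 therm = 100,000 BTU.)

€13

Heat delivered = 113,000 BTU/h × 9.27 h = 1,047,510 BTU
Gas input = 1,047,510 / 0.846 = 1,238,191 BTU
= 1,238,191 / 100,000 = 12.38 therm
Cost = 12.38 × €1.05/therm = €13.00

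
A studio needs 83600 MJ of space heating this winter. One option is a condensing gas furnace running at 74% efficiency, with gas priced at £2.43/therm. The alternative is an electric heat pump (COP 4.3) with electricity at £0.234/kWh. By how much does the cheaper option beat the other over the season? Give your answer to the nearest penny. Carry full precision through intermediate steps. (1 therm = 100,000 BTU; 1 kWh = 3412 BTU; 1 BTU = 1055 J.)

Heat load = 83600 MJ = 83,600,000,000 J / 1055 = 79,241,706 BTU
Gas: input = 79,241,706 / 0.74 = 107,083,387 BTU = 1,071 therm → 1,071 × £2.43 = £2,602.13
Heat pump: 79,241,706 BTU / 3412 = 23,220 kWh heat; / 4.3 = 5,401 kWh in → × £0.234 = £1,263.84
Difference = |£2,602.13 − £1,263.84| = £1,338.29

£1338.29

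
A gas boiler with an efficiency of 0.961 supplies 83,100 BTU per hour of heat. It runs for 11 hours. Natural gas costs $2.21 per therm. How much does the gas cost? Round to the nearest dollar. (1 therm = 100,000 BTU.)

Heat delivered = 83,100 BTU/h × 11 h = 914,100 BTU
Gas input = 914,100 / 0.961 = 951,197 BTU
= 951,197 / 100,000 = 9.512 therm
Cost = 9.512 × $2.21/therm = $21.02 ≈ $21

$21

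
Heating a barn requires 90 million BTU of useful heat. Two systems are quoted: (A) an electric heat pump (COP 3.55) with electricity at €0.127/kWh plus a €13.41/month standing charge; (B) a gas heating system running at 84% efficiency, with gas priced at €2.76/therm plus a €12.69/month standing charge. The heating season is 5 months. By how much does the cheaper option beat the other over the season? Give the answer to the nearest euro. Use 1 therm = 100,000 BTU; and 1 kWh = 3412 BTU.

Heat load = 90 × 10⁶ BTU = 90,000,000 BTU
Gas: input = 90,000,000 / 0.84 = 107,142,857 BTU = 1,071 therm → 1,071 × €2.76 = €2,957.14; + 5 × €12.69 standing = €3,020.59
Heat pump: 90,000,000 BTU / 3412 = 26,380 kWh heat; / 3.55 = 7,430 kWh in → × €0.127 = €943.65; + 5 × €13.41 standing = €1,010.70
Difference = |€3,020.59 − €1,010.70| = €2,009.90 ≈ €2010

€2010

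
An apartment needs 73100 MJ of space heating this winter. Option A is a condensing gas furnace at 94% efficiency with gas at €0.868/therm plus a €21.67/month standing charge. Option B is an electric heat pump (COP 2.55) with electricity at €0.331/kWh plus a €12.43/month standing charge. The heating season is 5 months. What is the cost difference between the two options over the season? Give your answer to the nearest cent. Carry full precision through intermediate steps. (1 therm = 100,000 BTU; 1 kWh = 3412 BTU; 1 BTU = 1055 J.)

Heat load = 73100 MJ = 73,100,000,000 J / 1055 = 69,289,100 BTU
Gas: input = 69,289,100 / 0.94 = 73,711,808 BTU = 737.1 therm → 737.1 × €0.868 = €639.82; + 5 × €21.67 standing = €748.17
Heat pump: 69,289,100 BTU / 3412 = 20,310 kWh heat; / 2.55 = 7,964 kWh in → × €0.331 = €2,635.99; + 5 × €12.43 standing = €2,698.14
Difference = |€748.17 − €2,698.14| = €1,949.97

€1949.97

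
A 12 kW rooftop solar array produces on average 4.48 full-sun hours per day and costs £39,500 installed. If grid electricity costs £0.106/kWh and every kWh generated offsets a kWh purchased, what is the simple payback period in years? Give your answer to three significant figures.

19 years

Daily generation = 12 kW × 4.48 h = 53.76 kWh
Annual generation = 53.76 × 365 = 19622 kWh
Annual savings = 19622 × £0.106 = £2,079.97
Payback = £39,500 / £2,079.97 = 19 years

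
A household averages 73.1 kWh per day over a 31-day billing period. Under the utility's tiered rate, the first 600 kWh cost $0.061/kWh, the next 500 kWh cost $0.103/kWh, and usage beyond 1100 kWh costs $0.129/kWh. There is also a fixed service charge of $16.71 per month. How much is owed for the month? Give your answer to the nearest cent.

$255.24

Usage = 73.1 kWh/day × 31 days = 2266.1 kWh
First 600 kWh × $0.061 = $36.60
Next 500 kWh × $0.103 = $51.50
Remaining 1166.1 kWh × $0.129 = $150.43
Energy charge = $238.53; + service $16.71 = $255.24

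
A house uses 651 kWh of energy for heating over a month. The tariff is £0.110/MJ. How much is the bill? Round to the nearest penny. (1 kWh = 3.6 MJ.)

£257.80

651 kWh × (3.6 MJ/kWh) = 2,344 MJ
Cost = 2,344 MJ × £0.110/MJ = £257.80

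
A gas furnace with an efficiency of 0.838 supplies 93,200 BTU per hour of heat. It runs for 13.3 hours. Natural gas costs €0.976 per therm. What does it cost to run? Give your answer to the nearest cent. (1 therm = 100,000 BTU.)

€14.44

Heat delivered = 93,200 BTU/h × 13.3 h = 1,239,560 BTU
Gas input = 1,239,560 / 0.838 = 1,479,189 BTU
= 1,479,189 / 100,000 = 14.79 therm
Cost = 14.79 × €0.976/therm = €14.44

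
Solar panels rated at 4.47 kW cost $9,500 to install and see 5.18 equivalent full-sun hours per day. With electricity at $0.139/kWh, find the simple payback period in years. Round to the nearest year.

8 years

Daily generation = 4.47 kW × 5.18 h = 23.15 kWh
Annual generation = 23.15 × 365 = 8451.4 kWh
Annual savings = 8451.4 × $0.139 = $1,174.75
Payback = $9,500 / $1,174.75 = 8.09 years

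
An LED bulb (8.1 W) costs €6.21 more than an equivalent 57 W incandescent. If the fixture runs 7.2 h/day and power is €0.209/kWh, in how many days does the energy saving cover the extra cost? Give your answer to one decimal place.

84.4 days

Power saved = 57 − 8.1 = 48.9 W
Daily energy saved = 48.9 W × 7.2 h = 352.1 Wh = 0.35208 kWh
Daily savings = 0.35208 × €0.209 = €0.0736
Payback = €6.21 / €0.0736 per day = 84.39 days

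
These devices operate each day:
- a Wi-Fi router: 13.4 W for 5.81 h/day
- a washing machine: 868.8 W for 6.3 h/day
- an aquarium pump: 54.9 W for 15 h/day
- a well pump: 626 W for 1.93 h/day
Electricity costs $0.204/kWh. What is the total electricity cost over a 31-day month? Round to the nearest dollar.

Wi-Fi router: 13.4 W × 5.81 h × 31 d = 2,413 Wh = 2.413 kWh
washing machine: 868.8 W × 6.3 h × 31 d = 169,677 Wh = 169.7 kWh
aquarium pump: 54.9 W × 15 h × 31 d = 25,528 Wh = 25.53 kWh
well pump: 626 W × 1.93 h × 31 d = 37,454 Wh = 37.45 kWh
Total energy = 2.413 + 169.7 + 25.53 + 37.45 = 235.1 kWh
Cost = 235.1 kWh × $0.204 = $47.95 ≈ $48

$48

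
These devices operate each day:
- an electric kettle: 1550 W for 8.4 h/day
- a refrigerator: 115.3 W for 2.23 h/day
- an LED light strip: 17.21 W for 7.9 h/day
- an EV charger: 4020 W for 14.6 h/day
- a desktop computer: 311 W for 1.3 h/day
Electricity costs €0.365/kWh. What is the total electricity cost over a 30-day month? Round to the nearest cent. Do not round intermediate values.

electric kettle: 1550 W × 8.4 h × 30 d = 390,600 Wh = 390.6 kWh
refrigerator: 115.3 W × 2.23 h × 30 d = 7,714 Wh = 7.714 kWh
LED light strip: 17.21 W × 7.9 h × 30 d = 4,079 Wh = 4.079 kWh
EV charger: 4020 W × 14.6 h × 30 d = 1,760,760 Wh = 1,761 kWh
desktop computer: 311 W × 1.3 h × 30 d = 12,129 Wh = 12.13 kWh
Total energy = 390.6 + 7.714 + 4.079 + 1,761 + 12.13 = 2,175 kWh
Cost = 2,175 kWh × €0.365 = €793.98

€793.98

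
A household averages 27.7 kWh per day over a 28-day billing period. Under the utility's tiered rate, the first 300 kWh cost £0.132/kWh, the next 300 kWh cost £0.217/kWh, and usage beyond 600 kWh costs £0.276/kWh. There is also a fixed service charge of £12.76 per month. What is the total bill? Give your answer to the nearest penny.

£165.93

Usage = 27.7 kWh/day × 28 days = 775.6 kWh
First 300 kWh × £0.132 = £39.60
Next 300 kWh × £0.217 = £65.10
Remaining 175.6 kWh × £0.276 = £48.47
Energy charge = £153.17; + service £12.76 = £165.93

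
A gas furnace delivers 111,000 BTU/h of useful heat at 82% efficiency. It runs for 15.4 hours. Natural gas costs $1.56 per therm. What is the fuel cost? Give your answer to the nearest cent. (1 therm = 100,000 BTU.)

$32.52

Heat delivered = 111,000 BTU/h × 15.4 h = 1,709,400 BTU
Gas input = 1,709,400 / 0.82 = 2,084,634 BTU
= 2,084,634 / 100,000 = 20.85 therm
Cost = 20.85 × $1.56/therm = $32.52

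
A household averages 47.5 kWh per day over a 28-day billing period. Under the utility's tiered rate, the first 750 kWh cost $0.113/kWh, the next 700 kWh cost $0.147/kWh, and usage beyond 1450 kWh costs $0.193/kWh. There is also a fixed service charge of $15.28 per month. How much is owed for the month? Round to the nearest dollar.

$185

Usage = 47.5 kWh/day × 28 days = 1330 kWh
First 750 kWh × $0.113 = $84.75
Next 580 kWh × $0.147 = $85.26
Remaining tier: 0 kWh (not reached)
Energy charge = $170.01; + service $15.28 = $185.29 ≈ $185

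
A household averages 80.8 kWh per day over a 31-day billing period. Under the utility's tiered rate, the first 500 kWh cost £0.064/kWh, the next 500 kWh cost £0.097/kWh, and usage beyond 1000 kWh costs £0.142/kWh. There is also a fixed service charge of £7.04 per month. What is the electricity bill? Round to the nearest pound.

Usage = 80.8 kWh/day × 31 days = 2504.8 kWh
First 500 kWh × £0.064 = £32.00
Next 500 kWh × £0.097 = £48.50
Remaining 1504.8 kWh × £0.142 = £213.68
Energy charge = £294.18; + service £7.04 = £301.22 ≈ £301

£301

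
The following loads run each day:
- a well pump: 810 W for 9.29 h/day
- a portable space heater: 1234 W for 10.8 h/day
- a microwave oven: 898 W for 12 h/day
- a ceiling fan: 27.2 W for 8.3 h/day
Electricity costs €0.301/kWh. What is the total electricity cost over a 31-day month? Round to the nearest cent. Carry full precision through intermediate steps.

well pump: 810 W × 9.29 h × 31 d = 233,272 Wh = 233.3 kWh
portable space heater: 1234 W × 10.8 h × 31 d = 413,143 Wh = 413.1 kWh
microwave oven: 898 W × 12 h × 31 d = 334,056 Wh = 334.1 kWh
ceiling fan: 27.2 W × 8.3 h × 31 d = 6,999 Wh = 6.999 kWh
Total energy = 233.3 + 413.1 + 334.1 + 6.999 = 987.5 kWh
Cost = 987.5 kWh × €0.301 = €297.23

€297.23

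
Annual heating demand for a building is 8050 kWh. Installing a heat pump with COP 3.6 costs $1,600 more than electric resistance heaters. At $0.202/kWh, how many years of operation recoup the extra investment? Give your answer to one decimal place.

Resistance: 8050 kWh × $0.202 = $1,626.10/yr
Heat pump: 8050 / 3.6 = 2236 kWh in → × $0.202 = $451.69/yr
Annual savings = $1,174.41
Payback = $1,600 / $1,174.41 = 1.36 years

1.4 years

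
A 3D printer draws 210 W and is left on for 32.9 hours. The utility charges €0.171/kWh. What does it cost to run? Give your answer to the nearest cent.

€1.18

Energy = 210 W × 32.9 h = 6,909 Wh = 6.909 kWh
Cost = 6.909 kWh × €0.171/kWh = €1.18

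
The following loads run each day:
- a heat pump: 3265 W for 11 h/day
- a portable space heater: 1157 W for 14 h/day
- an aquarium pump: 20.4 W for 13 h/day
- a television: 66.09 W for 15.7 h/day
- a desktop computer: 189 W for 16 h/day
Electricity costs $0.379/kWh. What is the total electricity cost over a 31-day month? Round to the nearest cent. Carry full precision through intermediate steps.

$663.11

heat pump: 3265 W × 11 h × 31 d = 1,113,365 Wh = 1,113 kWh
portable space heater: 1157 W × 14 h × 31 d = 502,138 Wh = 502.1 kWh
aquarium pump: 20.4 W × 13 h × 31 d = 8,221 Wh = 8.221 kWh
television: 66.09 W × 15.7 h × 31 d = 32,166 Wh = 32.17 kWh
desktop computer: 189 W × 16 h × 31 d = 93,744 Wh = 93.74 kWh
Total energy = 1,113 + 502.1 + 8.221 + 32.17 + 93.74 = 1,750 kWh
Cost = 1,750 kWh × $0.379 = $663.11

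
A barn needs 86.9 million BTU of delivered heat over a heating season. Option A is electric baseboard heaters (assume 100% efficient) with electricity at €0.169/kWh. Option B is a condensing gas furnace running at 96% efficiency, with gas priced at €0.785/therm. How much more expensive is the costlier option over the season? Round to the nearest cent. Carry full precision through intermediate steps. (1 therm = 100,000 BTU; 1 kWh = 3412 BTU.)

€3593.66

Heat load = 86.9 × 10⁶ BTU = 86,900,000 BTU
Gas: input = 86,900,000 / 0.96 = 90,520,833 BTU = 905.2 therm → 905.2 × €0.785 = €710.59
Electric: 86,900,000 BTU / 3412 = 25,470 kWh → × €0.169 = €4,304.25
Difference = |€710.59 − €4,304.25| = €3,593.66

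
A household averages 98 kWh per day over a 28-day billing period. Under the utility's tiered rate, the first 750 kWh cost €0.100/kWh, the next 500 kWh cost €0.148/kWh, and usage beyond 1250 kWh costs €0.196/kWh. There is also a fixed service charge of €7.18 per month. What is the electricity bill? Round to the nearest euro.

Usage = 98 kWh/day × 28 days = 2744 kWh
First 750 kWh × €0.100 = €75.00
Next 500 kWh × €0.148 = €74.00
Remaining 1494 kWh × €0.196 = €292.82
Energy charge = €441.82; + service €7.18 = €449.00

€449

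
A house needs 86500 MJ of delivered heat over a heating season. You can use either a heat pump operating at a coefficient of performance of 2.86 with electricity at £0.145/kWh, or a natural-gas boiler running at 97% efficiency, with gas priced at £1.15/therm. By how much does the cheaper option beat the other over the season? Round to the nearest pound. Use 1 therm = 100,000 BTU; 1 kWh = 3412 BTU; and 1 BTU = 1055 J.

£246

Heat load = 86500 MJ = 86,500,000,000 J / 1055 = 81,990,521 BTU
Gas: input = 81,990,521 / 0.97 = 84,526,311 BTU = 845.3 therm → 845.3 × £1.15 = £972.05
Heat pump: 81,990,521 BTU / 3412 = 24,030 kWh heat; / 2.86 = 8,402 kWh in → × £0.145 = £1,218.31
Difference = |£972.05 − £1,218.31| = £246.25 ≈ £246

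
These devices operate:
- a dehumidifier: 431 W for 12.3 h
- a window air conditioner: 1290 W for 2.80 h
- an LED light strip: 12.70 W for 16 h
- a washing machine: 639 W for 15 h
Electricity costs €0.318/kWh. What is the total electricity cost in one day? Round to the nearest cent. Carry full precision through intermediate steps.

€5.95

dehumidifier: 431 W × 12.3 h = 5,301 Wh = 5.301 kWh
window air conditioner: 1290 W × 2.80 h = 3,612 Wh = 3.612 kWh
LED light strip: 12.70 W × 16 h = 203 Wh = 0.2032 kWh
washing machine: 639 W × 15 h = 9,585 Wh = 9.585 kWh
Total energy = 5.301 + 3.612 + 0.2032 + 9.585 = 18.7 kWh
Cost = 18.7 kWh × €0.318 = €5.95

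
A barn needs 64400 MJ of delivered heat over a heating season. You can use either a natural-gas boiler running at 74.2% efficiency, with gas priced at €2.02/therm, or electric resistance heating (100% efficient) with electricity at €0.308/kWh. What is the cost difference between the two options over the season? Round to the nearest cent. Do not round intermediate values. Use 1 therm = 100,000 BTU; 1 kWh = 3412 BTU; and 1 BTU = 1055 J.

€3848.49

Heat load = 64400 MJ = 64,400,000,000 J / 1055 = 61,042,654 BTU
Gas: input = 61,042,654 / 0.742 = 82,267,728 BTU = 822.7 therm → 822.7 × €2.02 = €1,661.81
Electric: 61,042,654 BTU / 3412 = 17,890 kWh → × €0.308 = €5,510.30
Difference = |€1,661.81 − €5,510.30| = €3,848.49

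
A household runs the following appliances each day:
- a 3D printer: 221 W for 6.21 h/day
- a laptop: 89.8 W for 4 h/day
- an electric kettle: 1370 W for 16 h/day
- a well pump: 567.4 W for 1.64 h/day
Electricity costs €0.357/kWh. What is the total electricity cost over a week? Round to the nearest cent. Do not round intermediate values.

3D printer: 221 W × 6.21 h × 7 d = 9,607 Wh = 9.607 kWh
laptop: 89.8 W × 4 h × 7 d = 2,514 Wh = 2.514 kWh
electric kettle: 1370 W × 16 h × 7 d = 153,440 Wh = 153.4 kWh
well pump: 567.4 W × 1.64 h × 7 d = 6,514 Wh = 6.514 kWh
Total energy = 9.607 + 2.514 + 153.4 + 6.514 = 172.1 kWh
Cost = 172.1 kWh × €0.357 = €61.43

€61.43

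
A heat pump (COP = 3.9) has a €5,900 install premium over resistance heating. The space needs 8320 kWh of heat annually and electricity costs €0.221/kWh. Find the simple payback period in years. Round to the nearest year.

Resistance: 8320 kWh × €0.221 = €1,838.72/yr
Heat pump: 8320 / 3.9 = 2133 kWh in → × €0.221 = €471.47/yr
Annual savings = €1,367.25
Payback = €5,900 / €1,367.25 = 4.32 years

4 years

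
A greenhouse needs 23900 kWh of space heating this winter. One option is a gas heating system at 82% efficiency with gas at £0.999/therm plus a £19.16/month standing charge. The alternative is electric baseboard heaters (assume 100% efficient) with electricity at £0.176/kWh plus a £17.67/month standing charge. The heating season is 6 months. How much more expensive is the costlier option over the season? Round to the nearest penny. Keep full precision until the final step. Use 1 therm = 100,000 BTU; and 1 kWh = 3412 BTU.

£3203.98

Heat load = 23900 kWh × 3412 = 81,546,800 BTU
Gas: input = 81,546,800 / 0.82 = 99,447,317 BTU = 994.5 therm → 994.5 × £0.999 = £993.48; + 6 × £19.16 standing = £1,108.44
Electric: 81,546,800 BTU / 3412 = 23,900 kWh → × £0.176 = £4,206.40; + 6 × £17.67 standing = £4,312.42
Difference = |£1,108.44 − £4,312.42| = £3,203.98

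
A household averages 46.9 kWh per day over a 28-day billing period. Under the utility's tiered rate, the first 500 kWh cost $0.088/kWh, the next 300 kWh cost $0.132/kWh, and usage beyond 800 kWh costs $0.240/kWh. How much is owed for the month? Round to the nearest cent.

Usage = 46.9 kWh/day × 28 days = 1313.2 kWh
First 500 kWh × $0.088 = $44.00
Next 300 kWh × $0.132 = $39.60
Remaining 513.2 kWh × $0.240 = $123.17
Total = $206.77

$206.77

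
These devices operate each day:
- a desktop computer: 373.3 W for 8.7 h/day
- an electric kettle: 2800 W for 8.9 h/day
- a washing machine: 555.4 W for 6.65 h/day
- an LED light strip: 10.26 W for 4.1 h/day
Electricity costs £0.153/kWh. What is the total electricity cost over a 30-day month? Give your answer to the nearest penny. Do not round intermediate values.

£146.44

desktop computer: 373.3 W × 8.7 h × 30 d = 97,431 Wh = 97.43 kWh
electric kettle: 2800 W × 8.9 h × 30 d = 747,600 Wh = 747.6 kWh
washing machine: 555.4 W × 6.65 h × 30 d = 110,802 Wh = 110.8 kWh
LED light strip: 10.26 W × 4.1 h × 30 d = 1,262 Wh = 1.262 kWh
Total energy = 97.43 + 747.6 + 110.8 + 1.262 = 957.1 kWh
Cost = 957.1 kWh × £0.153 = £146.44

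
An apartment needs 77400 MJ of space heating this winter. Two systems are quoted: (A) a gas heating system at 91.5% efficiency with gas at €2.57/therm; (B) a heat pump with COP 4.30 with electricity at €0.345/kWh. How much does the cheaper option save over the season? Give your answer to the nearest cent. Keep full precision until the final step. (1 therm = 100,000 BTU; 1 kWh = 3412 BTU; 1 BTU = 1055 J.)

Heat load = 77400 MJ = 77,400,000,000 J / 1055 = 73,364,929 BTU
Gas: input = 73,364,929 / 0.915 = 80,180,250 BTU = 801.8 therm → 801.8 × €2.57 = €2,060.63
Heat pump: 73,364,929 BTU / 3412 = 21,500 kWh heat; / 4.30 = 5,000 kWh in → × €0.345 = €1,725.16
Difference = |€2,060.63 − €1,725.16| = €335.47

€335.47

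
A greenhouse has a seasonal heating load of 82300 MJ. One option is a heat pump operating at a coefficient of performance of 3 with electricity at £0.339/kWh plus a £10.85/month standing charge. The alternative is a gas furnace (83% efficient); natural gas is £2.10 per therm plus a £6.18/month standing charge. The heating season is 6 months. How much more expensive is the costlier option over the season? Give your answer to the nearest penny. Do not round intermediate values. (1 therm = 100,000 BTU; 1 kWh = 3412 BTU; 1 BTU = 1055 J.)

£637.84

Heat load = 82300 MJ = 82,300,000,000 J / 1055 = 78,009,479 BTU
Gas: input = 78,009,479 / 0.83 = 93,987,324 BTU = 939.9 therm → 939.9 × £2.10 = £1,973.73; + 6 × £6.18 standing = £2,010.81
Heat pump: 78,009,479 BTU / 3412 = 22,860 kWh heat; / 3 = 7,621 kWh in → × £0.339 = £2,583.55; + 6 × £10.85 standing = £2,648.65
Difference = |£2,010.81 − £2,648.65| = £637.84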